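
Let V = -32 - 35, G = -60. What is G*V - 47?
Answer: 3973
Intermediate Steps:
V = -67
G*V - 47 = -60*(-67) - 47 = 4020 - 47 = 3973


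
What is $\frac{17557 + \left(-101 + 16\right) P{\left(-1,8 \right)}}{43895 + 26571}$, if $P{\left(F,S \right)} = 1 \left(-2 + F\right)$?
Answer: $\frac{8906}{35233} \approx 0.25277$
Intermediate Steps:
$P{\left(F,S \right)} = -2 + F$
$\frac{17557 + \left(-101 + 16\right) P{\left(-1,8 \right)}}{43895 + 26571} = \frac{17557 + \left(-101 + 16\right) \left(-2 - 1\right)}{43895 + 26571} = \frac{17557 - -255}{70466} = \left(17557 + 255\right) \frac{1}{70466} = 17812 \cdot \frac{1}{70466} = \frac{8906}{35233}$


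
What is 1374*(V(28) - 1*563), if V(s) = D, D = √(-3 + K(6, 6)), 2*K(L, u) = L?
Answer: -773562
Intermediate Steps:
K(L, u) = L/2
D = 0 (D = √(-3 + (½)*6) = √(-3 + 3) = √0 = 0)
V(s) = 0
1374*(V(28) - 1*563) = 1374*(0 - 1*563) = 1374*(0 - 563) = 1374*(-563) = -773562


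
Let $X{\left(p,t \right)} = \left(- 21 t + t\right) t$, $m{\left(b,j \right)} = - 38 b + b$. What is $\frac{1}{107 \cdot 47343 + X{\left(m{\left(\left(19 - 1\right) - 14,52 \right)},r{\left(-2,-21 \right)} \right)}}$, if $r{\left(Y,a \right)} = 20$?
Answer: $\frac{1}{5057701} \approx 1.9772 \cdot 10^{-7}$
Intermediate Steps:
$m{\left(b,j \right)} = - 37 b$
$X{\left(p,t \right)} = - 20 t^{2}$ ($X{\left(p,t \right)} = - 20 t t = - 20 t^{2}$)
$\frac{1}{107 \cdot 47343 + X{\left(m{\left(\left(19 - 1\right) - 14,52 \right)},r{\left(-2,-21 \right)} \right)}} = \frac{1}{107 \cdot 47343 - 20 \cdot 20^{2}} = \frac{1}{5065701 - 8000} = \frac{1}{5057701}$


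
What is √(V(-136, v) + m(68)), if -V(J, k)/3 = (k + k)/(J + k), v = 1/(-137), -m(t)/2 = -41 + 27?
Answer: √1080130166/6211 ≈ 5.2915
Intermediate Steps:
m(t) = 28 (m(t) = -2*(-41 + 27) = -2*(-14) = 28)
v = -1/137 ≈ -0.0072993
V(J, k) = -6*k/(J + k) (V(J, k) = -3*(k + k)/(J + k) = -3*2*k/(J + k) = -6*k/(J + k))
√(V(-136, v) + m(68)) = √(-6*(-1/137)/(-136 - 1/137) + 28) = √(-6*(-1/137)/(-18633/137) + 28) = √(-6*(-1/137)*(-137/18633) + 28) = √(-2/6211 + 28) = √(173906/6211) = √1080130166/6211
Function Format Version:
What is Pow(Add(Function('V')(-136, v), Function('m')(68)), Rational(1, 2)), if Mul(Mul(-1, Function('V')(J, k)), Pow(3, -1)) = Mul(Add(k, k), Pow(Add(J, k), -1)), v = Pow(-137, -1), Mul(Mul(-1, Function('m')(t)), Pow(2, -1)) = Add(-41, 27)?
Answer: Mul(Rational(1, 6211), Pow(1080130166, Rational(1, 2))) ≈ 5.2915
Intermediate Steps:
Function('m')(t) = 28 (Function('m')(t) = Mul(-2, Add(-41, 27)) = Mul(-2, -14) = 28)
v = Rational(-1, 137) ≈ -0.0072993
Function('V')(J, k) = Mul(-6, k, Pow(Add(J, k), -1)) (Function('V')(J, k) = Mul(-3, Mul(Add(k, k), Pow(Add(J, k), -1))) = Mul(-3, Mul(Mul(2, k), Pow(Add(J, k), -1))) = Mul(-3, Mul(2, k, Pow(Add(J, k), -1))) = Mul(-6, k, Pow(Add(J, k), -1)))
Pow(Add(Function('V')(-136, v), Function('m')(68)), Rational(1, 2)) = Pow(Add(Mul(-6, Rational(-1, 137), Pow(Add(-136, Rational(-1, 137)), -1)), 28), Rational(1, 2)) = Pow(Add(Mul(-6, Rational(-1, 137), Pow(Rational(-18633, 137), -1)), 28), Rational(1, 2)) = Pow(Add(Mul(-6, Rational(-1, 137), Rational(-137, 18633)), 28), Rational(1, 2)) = Pow(Add(Rational(-2, 6211), 28), Rational(1, 2)) = Pow(Rational(173906, 6211), Rational(1, 2)) = Mul(Rational(1, 6211), Pow(1080130166, Rational(1, 2)))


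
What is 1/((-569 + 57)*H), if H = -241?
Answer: 1/123392 ≈ 8.1043e-6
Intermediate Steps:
1/((-569 + 57)*H) = 1/((-569 + 57)*(-241)) = -1/241/(-512) = -1/512*(-1/241) = 1/123392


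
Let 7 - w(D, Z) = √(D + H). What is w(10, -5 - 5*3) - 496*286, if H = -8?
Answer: -141849 - √2 ≈ -1.4185e+5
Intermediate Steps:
w(D, Z) = 7 - √(-8 + D) (w(D, Z) = 7 - √(D - 8) = 7 - √(-8 + D))
w(10, -5 - 5*3) - 496*286 = (7 - √(-8 + 10)) - 496*286 = (7 - √2) - 141856 = -141849 - √2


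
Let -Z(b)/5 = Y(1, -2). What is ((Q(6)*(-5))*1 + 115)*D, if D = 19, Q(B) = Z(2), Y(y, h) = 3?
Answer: 3610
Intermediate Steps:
Z(b) = -15 (Z(b) = -5*3 = -15)
Q(B) = -15
((Q(6)*(-5))*1 + 115)*D = (-15*(-5)*1 + 115)*19 = (75*1 + 115)*19 = (75 + 115)*19 = 190*19 = 3610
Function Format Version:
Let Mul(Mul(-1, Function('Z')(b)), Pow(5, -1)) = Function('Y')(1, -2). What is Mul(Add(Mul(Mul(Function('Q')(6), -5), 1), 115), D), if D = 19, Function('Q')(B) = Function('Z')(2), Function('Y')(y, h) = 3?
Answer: 3610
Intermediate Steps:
Function('Z')(b) = -15 (Function('Z')(b) = Mul(-5, 3) = -15)
Function('Q')(B) = -15
Mul(Add(Mul(Mul(Function('Q')(6), -5), 1), 115), D) = Mul(Add(Mul(Mul(-15, -5), 1), 115), 19) = Mul(Add(Mul(75, 1), 115), 19) = Mul(Add(75, 115), 19) = Mul(190, 19) = 3610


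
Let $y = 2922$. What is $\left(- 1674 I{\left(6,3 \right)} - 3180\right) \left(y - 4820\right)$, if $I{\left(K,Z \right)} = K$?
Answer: $25099152$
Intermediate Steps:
$\left(- 1674 I{\left(6,3 \right)} - 3180\right) \left(y - 4820\right) = \left(\left(-1674\right) 6 - 3180\right) \left(2922 - 4820\right) = \left(-10044 - 3180\right) \left(-1898\right) = \left(-13224\right) \left(-1898\right) = 25099152$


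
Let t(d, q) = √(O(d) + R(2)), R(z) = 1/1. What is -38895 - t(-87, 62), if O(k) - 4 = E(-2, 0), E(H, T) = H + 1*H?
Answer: -38896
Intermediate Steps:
R(z) = 1 (R(z) = 1*1 = 1)
E(H, T) = 2*H (E(H, T) = H + H = 2*H)
O(k) = 0 (O(k) = 4 + 2*(-2) = 4 - 4 = 0)
t(d, q) = 1 (t(d, q) = √(0 + 1) = √1 = 1)
-38895 - t(-87, 62) = -38895 - 1*1 = -38895 - 1 = -38896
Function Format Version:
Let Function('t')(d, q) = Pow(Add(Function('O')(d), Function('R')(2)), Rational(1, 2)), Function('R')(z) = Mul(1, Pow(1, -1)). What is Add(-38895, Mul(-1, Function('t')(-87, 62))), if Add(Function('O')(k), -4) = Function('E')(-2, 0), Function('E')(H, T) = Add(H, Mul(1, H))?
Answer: -38896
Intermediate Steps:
Function('R')(z) = 1 (Function('R')(z) = Mul(1, 1) = 1)
Function('E')(H, T) = Mul(2, H) (Function('E')(H, T) = Add(H, H) = Mul(2, H))
Function('O')(k) = 0 (Function('O')(k) = Add(4, Mul(2, -2)) = Add(4, -4) = 0)
Function('t')(d, q) = 1 (Function('t')(d, q) = Pow(Add(0, 1), Rational(1, 2)) = Pow(1, Rational(1, 2)) = 1)
Add(-38895, Mul(-1, Function('t')(-87, 62))) = Add(-38895, Mul(-1, 1)) = Add(-38895, -1) = -38896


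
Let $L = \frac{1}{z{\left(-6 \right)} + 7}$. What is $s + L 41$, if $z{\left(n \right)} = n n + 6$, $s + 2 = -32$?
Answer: $- \frac{1625}{49} \approx -33.163$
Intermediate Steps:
$s = -34$ ($s = -2 - 32 = -34$)
$z{\left(n \right)} = 6 + n^{2}$ ($z{\left(n \right)} = n^{2} + 6 = 6 + n^{2}$)
$L = \frac{1}{49}$ ($L = \frac{1}{\left(6 + \left(-6\right)^{2}\right) + 7} = \frac{1}{\left(6 + 36\right) + 7} = \frac{1}{42 + 7} = \frac{1}{49} \approx 0.020408$)
$s + L 41 = -34 + \frac{1}{49} \cdot 41 = -34 + \frac{41}{49} = - \frac{1625}{49}$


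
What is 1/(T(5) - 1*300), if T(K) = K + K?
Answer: -1/290 ≈ -0.0034483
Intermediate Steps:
T(K) = 2*K
1/(T(5) - 1*300) = 1/(2*5 - 1*300) = 1/(10 - 300) = 1/(-290) = -1/290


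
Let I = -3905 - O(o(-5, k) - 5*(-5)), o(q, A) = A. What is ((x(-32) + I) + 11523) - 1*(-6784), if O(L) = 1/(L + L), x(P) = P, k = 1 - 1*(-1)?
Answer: 775979/54 ≈ 14370.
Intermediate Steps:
k = 2 (k = 1 + 1 = 2)
O(L) = 1/(2*L)
I = -210871/54 (I = -3905 - 1/(2*(2 - 5*(-5))) = -3905 - 1/(2*(2 + 25)) = -3905 - 1/(2*27) = -3905 - 1*1/54 = -3905 - 1/54 = -210871/54 ≈ -3905.0)
((x(-32) + I) + 11523) - 1*(-6784) = ((-32 - 210871/54) + 11523) - 1*(-6784) = (-212599/54 + 11523) + 6784 = 409643/54 + 6784 = 775979/54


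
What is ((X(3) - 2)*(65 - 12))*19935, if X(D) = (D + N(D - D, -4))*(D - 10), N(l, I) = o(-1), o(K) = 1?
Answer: -31696650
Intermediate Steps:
N(l, I) = 1
X(D) = (1 + D)*(-10 + D) (X(D) = (D + 1)*(D - 10) = (1 + D)*(-10 + D))
((X(3) - 2)*(65 - 12))*19935 = (((-10 + 3² - 9*3) - 2)*(65 - 12))*19935 = (((-10 + 9 - 27) - 2)*53)*19935 = ((-28 - 2)*53)*19935 = -30*53*19935 = -1590*19935 = -31696650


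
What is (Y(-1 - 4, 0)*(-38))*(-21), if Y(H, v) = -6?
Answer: -4788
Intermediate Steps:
(Y(-1 - 4, 0)*(-38))*(-21) = -6*(-38)*(-21) = 228*(-21) = -4788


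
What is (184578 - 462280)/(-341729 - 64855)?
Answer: 138851/203292 ≈ 0.68301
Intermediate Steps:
(184578 - 462280)/(-341729 - 64855) = -277702/(-406584) = -277702*(-1/406584) = 138851/203292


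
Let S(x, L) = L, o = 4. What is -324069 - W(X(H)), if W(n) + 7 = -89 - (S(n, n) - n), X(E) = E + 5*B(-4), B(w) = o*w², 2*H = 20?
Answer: -323973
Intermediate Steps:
H = 10 (H = (½)*20 = 10)
B(w) = 4*w²
X(E) = 320 + E (X(E) = E + 5*(4*(-4)²) = E + 5*(4*16) = E + 5*64 = E + 320 = 320 + E)
W(n) = -96 (W(n) = -7 + (-89 - (n - n)) = -7 + (-89 - 1*0) = -7 + (-89 + 0) = -7 - 89 = -96)
-324069 - W(X(H)) = -324069 - 1*(-96) = -324069 + 96 = -323973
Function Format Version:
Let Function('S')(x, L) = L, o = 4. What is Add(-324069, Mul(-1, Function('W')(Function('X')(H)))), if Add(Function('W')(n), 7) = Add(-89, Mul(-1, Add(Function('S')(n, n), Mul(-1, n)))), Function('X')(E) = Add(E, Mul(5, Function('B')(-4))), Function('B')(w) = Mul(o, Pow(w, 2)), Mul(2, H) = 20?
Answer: -323973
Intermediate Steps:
H = 10 (H = Mul(Rational(1, 2), 20) = 10)
Function('B')(w) = Mul(4, Pow(w, 2))
Function('X')(E) = Add(320, E) (Function('X')(E) = Add(E, Mul(5, Mul(4, Pow(-4, 2)))) = Add(E, Mul(5, Mul(4, 16))) = Add(E, Mul(5, 64)) = Add(E, 320) = Add(320, E))
Function('W')(n) = -96 (Function('W')(n) = Add(-7, Add(-89, Mul(-1, Add(n, Mul(-1, n))))) = Add(-7, Add(-89, Mul(-1, 0))) = Add(-7, Add(-89, 0)) = Add(-7, -89) = -96)
Add(-324069, Mul(-1, Function('W')(Function('X')(H)))) = Add(-324069, Mul(-1, -96)) = Add(-324069, 96) = -323973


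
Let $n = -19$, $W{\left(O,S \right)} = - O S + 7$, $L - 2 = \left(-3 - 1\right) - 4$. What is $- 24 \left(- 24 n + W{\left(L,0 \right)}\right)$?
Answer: $-11112$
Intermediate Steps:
$L = -6$ ($L = 2 - 8 = -6$)
$W{\left(O,S \right)} = 7 - O S$ ($W{\left(O,S \right)} = - O S + 7 = 7 - O S$)
$- 24 \left(- 24 n + W{\left(L,0 \right)}\right) = - 24 \left(\left(-24\right) \left(-19\right) + \left(7 - \left(-6\right) 0\right)\right) = - 24 \left(456 + \left(7 + 0\right)\right) = - 24 \left(456 + 7\right) = \left(-24\right) 463 = -11112$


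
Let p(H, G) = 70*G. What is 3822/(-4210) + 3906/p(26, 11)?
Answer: 96438/23155 ≈ 4.1649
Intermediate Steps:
3822/(-4210) + 3906/p(26, 11) = 3822/(-4210) + 3906/((70*11)) = 3822*(-1/4210) + 3906/770 = -1911/2105 + 3906*(1/770) = -1911/2105 + 279/55 = 96438/23155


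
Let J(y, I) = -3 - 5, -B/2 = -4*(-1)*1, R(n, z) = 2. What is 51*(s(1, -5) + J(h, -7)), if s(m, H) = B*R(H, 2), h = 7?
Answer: -1224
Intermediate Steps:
B = -8 (B = -2*(-4*(-1)) = -8 ≈ -8.0000)
J(y, I) = -8
s(m, H) = -16 (s(m, H) = -8*2 = -16)
51*(s(1, -5) + J(h, -7)) = 51*(-16 - 8) = 51*(-24) = -1224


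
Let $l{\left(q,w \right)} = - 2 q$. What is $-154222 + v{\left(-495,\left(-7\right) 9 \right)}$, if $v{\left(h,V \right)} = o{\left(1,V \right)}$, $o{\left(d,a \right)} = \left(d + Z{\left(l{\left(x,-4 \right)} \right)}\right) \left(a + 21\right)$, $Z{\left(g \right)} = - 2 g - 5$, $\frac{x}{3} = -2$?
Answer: $-153046$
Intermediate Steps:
$x = -6$ ($x = 3 \left(-2\right) = -6$)
$Z{\left(g \right)} = -5 - 2 g$
$o{\left(d,a \right)} = \left(-29 + d\right) \left(21 + a\right)$ ($o{\left(d,a \right)} = \left(d - \left(5 + 2 \left(\left(-2\right) \left(-6\right)\right)\right)\right) \left(a + 21\right) = \left(d - 29\right) \left(21 + a\right) = \left(-29 + d\right) \left(21 + a\right)$)
$v{\left(h,V \right)} = -588 - 28 V$ ($v{\left(h,V \right)} = -609 - 29 V + 21 \cdot 1 + V 1 = -609 - 29 V + 21 + V = -588 - 28 V$)
$-154222 + v{\left(-495,\left(-7\right) 9 \right)} = -154222 - \left(588 + 28 \left(\left(-7\right) 9\right)\right) = -154222 - -1176 = -154222 + \left(-588 + 1764\right) = -154222 + 1176 = -153046$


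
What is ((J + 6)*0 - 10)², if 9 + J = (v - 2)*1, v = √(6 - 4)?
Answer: 100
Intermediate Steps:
v = √2 ≈ 1.4142
J = -11 + √2 (J = -9 + (√2 - 2)*1 = -9 + (-2 + √2)*1 = -9 + (-2 + √2) = -11 + √2 ≈ -9.5858)
((J + 6)*0 - 10)² = (((-11 + √2) + 6)*0 - 10)² = ((-5 + √2)*0 - 10)² = (0 - 10)² = (-10)² = 100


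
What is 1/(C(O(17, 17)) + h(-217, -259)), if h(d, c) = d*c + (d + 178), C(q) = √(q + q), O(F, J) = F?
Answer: 28082/1577197431 - √34/3154394862 ≈ 1.7803e-5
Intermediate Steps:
C(q) = √2*√q (C(q) = √(2*q) = √2*√q)
h(d, c) = 178 + d + c*d (h(d, c) = c*d + (178 + d) = 178 + d + c*d)
1/(C(O(17, 17)) + h(-217, -259)) = 1/(√2*√17 + (178 - 217 - 259*(-217))) = 1/(√34 + (178 - 217 + 56203)) = 1/(√34 + 56164) = 1/(56164 + √34)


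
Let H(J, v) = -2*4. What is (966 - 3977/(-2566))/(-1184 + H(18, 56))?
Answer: -2482733/3058672 ≈ -0.81170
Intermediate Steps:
H(J, v) = -8
(966 - 3977/(-2566))/(-1184 + H(18, 56)) = (966 - 3977/(-2566))/(-1184 - 8) = (966 - 3977*(-1/2566))/(-1192) = (966 + 3977/2566)*(-1/1192) = (2482733/2566)*(-1/1192) = -2482733/3058672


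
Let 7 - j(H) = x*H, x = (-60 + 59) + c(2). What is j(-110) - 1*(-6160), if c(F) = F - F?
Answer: 6057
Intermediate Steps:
c(F) = 0
x = -1 (x = (-60 + 59) + 0 = -1 + 0 = -1)
j(H) = 7 + H (j(H) = 7 - (-1)*H = 7 + H)
j(-110) - 1*(-6160) = (7 - 110) - 1*(-6160) = -103 + 6160 = 6057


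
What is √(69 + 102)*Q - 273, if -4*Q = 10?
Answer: -273 - 15*√19/2 ≈ -305.69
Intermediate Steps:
Q = -5/2 (Q = -¼*10 = -5/2 ≈ -2.5000)
√(69 + 102)*Q - 273 = √(69 + 102)*(-5/2) - 273 = √171*(-5/2) - 273 = (3*√19)*(-5/2) - 273 = -15*√19/2 - 273 = -273 - 15*√19/2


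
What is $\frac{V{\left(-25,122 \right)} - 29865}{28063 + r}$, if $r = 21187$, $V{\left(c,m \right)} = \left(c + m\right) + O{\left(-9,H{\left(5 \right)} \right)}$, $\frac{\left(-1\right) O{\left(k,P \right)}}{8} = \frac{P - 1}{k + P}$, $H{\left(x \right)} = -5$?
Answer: $- \frac{4168}{6895} \approx -0.6045$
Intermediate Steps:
$O{\left(k,P \right)} = - \frac{8 \left(-1 + P\right)}{P + k}$ ($O{\left(k,P \right)} = - 8 \frac{P - 1}{k + P} = - 8 \frac{-1 + P}{P + k} = - \frac{8 \left(-1 + P\right)}{P + k}$)
$V{\left(c,m \right)} = - \frac{24}{7} + c + m$ ($V{\left(c,m \right)} = \left(c + m\right) + \frac{8 \left(1 - -5\right)}{-5 - 9} = \left(c + m\right) + \frac{8 \left(1 + 5\right)}{-14} = \left(c + m\right) + 8 \left(- \frac{1}{14}\right) 6 = \left(c + m\right) - \frac{24}{7} = - \frac{24}{7} + c + m$)
$\frac{V{\left(-25,122 \right)} - 29865}{28063 + r} = \frac{\left(- \frac{24}{7} - 25 + 122\right) - 29865}{28063 + 21187} = \frac{\frac{655}{7} - 29865}{49250} = \left(- \frac{208400}{7}\right) \frac{1}{49250} = - \frac{4168}{6895}$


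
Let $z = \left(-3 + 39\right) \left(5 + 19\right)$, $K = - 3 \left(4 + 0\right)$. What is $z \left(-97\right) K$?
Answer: $1005696$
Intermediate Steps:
$K = -12$ ($K = \left(-3\right) 4 = -12$)
$z = 864$ ($z = 36 \cdot 24 = 864$)
$z \left(-97\right) K = 864 \left(-97\right) \left(-12\right) = \left(-83808\right) \left(-12\right) = 1005696$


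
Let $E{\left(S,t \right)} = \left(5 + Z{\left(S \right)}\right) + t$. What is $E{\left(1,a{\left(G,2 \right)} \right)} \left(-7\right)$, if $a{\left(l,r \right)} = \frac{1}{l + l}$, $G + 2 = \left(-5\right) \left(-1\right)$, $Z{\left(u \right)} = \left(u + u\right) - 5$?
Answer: $- \frac{91}{6} \approx -15.167$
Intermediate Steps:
$Z{\left(u \right)} = -5 + 2 u$ ($Z{\left(u \right)} = 2 u - 5 = -5 + 2 u$)
$G = 3$ ($G = -2 - -5 = -2 + 5 = 3$)
$a{\left(l,r \right)} = \frac{1}{2 l}$
$E{\left(S,t \right)} = t + 2 S$ ($E{\left(S,t \right)} = \left(5 + \left(-5 + 2 S\right)\right) + t = 2 S + t = t + 2 S$)
$E{\left(1,a{\left(G,2 \right)} \right)} \left(-7\right) = \left(\frac{1}{2 \cdot 3} + 2 \cdot 1\right) \left(-7\right) = \left(\frac{1}{2} \cdot \frac{1}{3} + 2\right) \left(-7\right) = \left(\frac{1}{6} + 2\right) \left(-7\right) = \frac{13}{6} \left(-7\right) = - \frac{91}{6}$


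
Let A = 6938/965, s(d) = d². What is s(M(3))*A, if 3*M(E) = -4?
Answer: 111008/8685 ≈ 12.782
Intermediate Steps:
M(E) = -4/3 (M(E) = (⅓)*(-4) = -4/3)
A = 6938/965 (A = 6938*(1/965) = 6938/965 ≈ 7.1896)
s(M(3))*A = (-4/3)²*(6938/965) = (16/9)*(6938/965) = 111008/8685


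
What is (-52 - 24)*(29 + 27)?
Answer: -4256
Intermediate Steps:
(-52 - 24)*(29 + 27) = -76*56 = -4256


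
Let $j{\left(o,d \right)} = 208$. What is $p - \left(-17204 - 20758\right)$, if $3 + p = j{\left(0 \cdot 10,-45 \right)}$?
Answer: $38167$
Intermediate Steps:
$p = 205$ ($p = -3 + 208 = 205$)
$p - \left(-17204 - 20758\right) = 205 - \left(-17204 - 20758\right) = 205 - -37962 = 205 + 37962 = 38167$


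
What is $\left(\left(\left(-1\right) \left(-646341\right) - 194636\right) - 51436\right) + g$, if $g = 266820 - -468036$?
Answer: $1135125$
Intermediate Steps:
$g = 734856$ ($g = 266820 + 468036 = 734856$)
$\left(\left(\left(-1\right) \left(-646341\right) - 194636\right) - 51436\right) + g = \left(\left(\left(-1\right) \left(-646341\right) - 194636\right) - 51436\right) + 734856 = \left(\left(646341 - 194636\right) - 51436\right) + 734856 = \left(451705 - 51436\right) + 734856 = 400269 + 734856 = 1135125$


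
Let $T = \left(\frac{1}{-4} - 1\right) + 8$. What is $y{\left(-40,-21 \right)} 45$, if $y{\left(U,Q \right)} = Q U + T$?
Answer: $\frac{152415}{4} \approx 38104.0$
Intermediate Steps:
$T = \frac{27}{4}$ ($T = \left(- \frac{1}{4} - 1\right) + 8 = - \frac{5}{4} + 8 = \frac{27}{4} \approx 6.75$)
$y{\left(U,Q \right)} = \frac{27}{4} + Q U$ ($y{\left(U,Q \right)} = Q U + \frac{27}{4} = \frac{27}{4} + Q U$)
$y{\left(-40,-21 \right)} 45 = \left(\frac{27}{4} - -840\right) 45 = \left(\frac{27}{4} + 840\right) 45 = \frac{3387}{4} \cdot 45 = \frac{152415}{4}$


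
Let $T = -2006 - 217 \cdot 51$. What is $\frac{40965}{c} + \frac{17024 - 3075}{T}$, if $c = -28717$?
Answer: $- \frac{936108878}{375417341} \approx -2.4935$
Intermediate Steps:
$T = -13073$ ($T = -2006 - 11067 = -13073$)
$\frac{40965}{c} + \frac{17024 - 3075}{T} = \frac{40965}{-28717} + \frac{17024 - 3075}{-13073} = 40965 \left(- \frac{1}{28717}\right) + 13949 \left(- \frac{1}{13073}\right) = - \frac{40965}{28717} - \frac{13949}{13073} = - \frac{936108878}{375417341}$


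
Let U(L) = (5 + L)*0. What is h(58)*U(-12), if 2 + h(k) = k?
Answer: 0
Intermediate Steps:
h(k) = -2 + k
U(L) = 0
h(58)*U(-12) = (-2 + 58)*0 = 56*0 = 0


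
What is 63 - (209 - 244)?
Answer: 98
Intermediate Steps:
63 - (209 - 244) = 63 - 1*(-35) = 63 + 35 = 98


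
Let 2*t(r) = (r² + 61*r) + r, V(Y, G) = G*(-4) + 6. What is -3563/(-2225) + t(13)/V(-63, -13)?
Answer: 2582683/258100 ≈ 10.007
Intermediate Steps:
V(Y, G) = 6 - 4*G (V(Y, G) = -4*G + 6 = 6 - 4*G)
t(r) = r²/2 + 31*r (t(r) = ((r² + 61*r) + r)/2 = (r² + 62*r)/2 = r²/2 + 31*r)
-3563/(-2225) + t(13)/V(-63, -13) = -3563/(-2225) + ((½)*13*(62 + 13))/(6 - 4*(-13)) = -3563*(-1/2225) + ((½)*13*75)/(6 + 52) = 3563/2225 + (975/2)/58 = 3563/2225 + (975/2)*(1/58) = 3563/2225 + 975/116 = 2582683/258100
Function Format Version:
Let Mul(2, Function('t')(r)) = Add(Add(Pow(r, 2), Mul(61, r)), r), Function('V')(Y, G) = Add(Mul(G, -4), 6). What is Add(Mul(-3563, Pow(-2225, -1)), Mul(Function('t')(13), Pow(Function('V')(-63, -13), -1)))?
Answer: Rational(2582683, 258100) ≈ 10.007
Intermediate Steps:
Function('V')(Y, G) = Add(6, Mul(-4, G)) (Function('V')(Y, G) = Add(Mul(-4, G), 6) = Add(6, Mul(-4, G)))
Function('t')(r) = Add(Mul(Rational(1, 2), Pow(r, 2)), Mul(31, r)) (Function('t')(r) = Mul(Rational(1, 2), Add(Add(Pow(r, 2), Mul(61, r)), r)) = Mul(Rational(1, 2), Add(Pow(r, 2), Mul(62, r))) = Add(Mul(Rational(1, 2), Pow(r, 2)), Mul(31, r)))
Add(Mul(-3563, Pow(-2225, -1)), Mul(Function('t')(13), Pow(Function('V')(-63, -13), -1))) = Add(Mul(-3563, Pow(-2225, -1)), Mul(Mul(Rational(1, 2), 13, Add(62, 13)), Pow(Add(6, Mul(-4, -13)), -1))) = Add(Mul(-3563, Rational(-1, 2225)), Mul(Mul(Rational(1, 2), 13, 75), Pow(Add(6, 52), -1))) = Add(Rational(3563, 2225), Mul(Rational(975, 2), Pow(58, -1))) = Add(Rational(3563, 2225), Mul(Rational(975, 2), Rational(1, 58))) = Add(Rational(3563, 2225), Rational(975, 116)) = Rational(2582683, 258100)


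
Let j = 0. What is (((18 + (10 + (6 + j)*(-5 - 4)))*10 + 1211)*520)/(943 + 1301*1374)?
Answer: 494520/1788517 ≈ 0.27650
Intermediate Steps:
(((18 + (10 + (6 + j)*(-5 - 4)))*10 + 1211)*520)/(943 + 1301*1374) = (((18 + (10 + (6 + 0)*(-5 - 4)))*10 + 1211)*520)/(943 + 1301*1374) = (((18 + (10 + 6*(-9)))*10 + 1211)*520)/(943 + 1787574) = (((18 + (10 - 54))*10 + 1211)*520)/1788517 = (((18 - 44)*10 + 1211)*520)*(1/1788517) = ((-26*10 + 1211)*520)*(1/1788517) = ((-260 + 1211)*520)*(1/1788517) = (951*520)*(1/1788517) = 494520*(1/1788517) = 494520/1788517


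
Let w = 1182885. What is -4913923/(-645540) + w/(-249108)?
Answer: 2741059213/957197490 ≈ 2.8636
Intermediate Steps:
-4913923/(-645540) + w/(-249108) = -4913923/(-645540) + 1182885/(-249108) = -4913923*(-1/645540) + 1182885*(-1/249108) = 701989/92220 - 394295/83036 = 2741059213/957197490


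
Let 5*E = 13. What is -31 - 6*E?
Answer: -233/5 ≈ -46.600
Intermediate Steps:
E = 13/5 (E = (⅕)*13 = 13/5 ≈ 2.6000)
-31 - 6*E = -31 - 6*13/5 = -31 - 78/5 = -233/5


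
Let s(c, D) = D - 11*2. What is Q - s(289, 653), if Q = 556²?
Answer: 308505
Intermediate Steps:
s(c, D) = -22 + D (s(c, D) = D - 22 = -22 + D)
Q = 309136
Q - s(289, 653) = 309136 - (-22 + 653) = 309136 - 1*631 = 309136 - 631 = 308505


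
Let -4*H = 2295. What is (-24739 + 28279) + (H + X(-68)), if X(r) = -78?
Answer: 11553/4 ≈ 2888.3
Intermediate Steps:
H = -2295/4 (H = -¼*2295 = -2295/4 ≈ -573.75)
(-24739 + 28279) + (H + X(-68)) = (-24739 + 28279) + (-2295/4 - 78) = 3540 - 2607/4 = 11553/4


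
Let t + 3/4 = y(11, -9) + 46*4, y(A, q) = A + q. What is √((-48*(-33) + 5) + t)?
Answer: √7097/2 ≈ 42.122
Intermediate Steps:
t = 741/4 (t = -¾ + ((11 - 9) + 46*4) = -¾ + (2 + 184) = -¾ + 186 = 741/4 ≈ 185.25)
√((-48*(-33) + 5) + t) = √((-48*(-33) + 5) + 741/4) = √((1584 + 5) + 741/4) = √(1589 + 741/4) = √(7097/4) = √7097/2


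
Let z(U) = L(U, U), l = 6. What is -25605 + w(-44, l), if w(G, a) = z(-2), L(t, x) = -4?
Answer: -25609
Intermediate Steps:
z(U) = -4
w(G, a) = -4
-25605 + w(-44, l) = -25605 - 4 = -25609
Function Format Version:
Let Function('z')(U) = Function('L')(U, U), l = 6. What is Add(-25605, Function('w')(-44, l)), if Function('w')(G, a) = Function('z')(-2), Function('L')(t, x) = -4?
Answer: -25609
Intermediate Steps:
Function('z')(U) = -4
Function('w')(G, a) = -4
Add(-25605, Function('w')(-44, l)) = Add(-25605, -4) = -25609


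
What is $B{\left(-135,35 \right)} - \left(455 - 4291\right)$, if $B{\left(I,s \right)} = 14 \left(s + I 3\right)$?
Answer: $-1344$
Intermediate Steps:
$B{\left(I,s \right)} = 14 s + 42 I$ ($B{\left(I,s \right)} = 14 \left(s + 3 I\right) = 14 s + 42 I$)
$B{\left(-135,35 \right)} - \left(455 - 4291\right) = \left(14 \cdot 35 + 42 \left(-135\right)\right) - \left(455 - 4291\right) = \left(490 - 5670\right) - \left(455 - 4291\right) = -5180 - -3836 = -5180 + 3836 = -1344$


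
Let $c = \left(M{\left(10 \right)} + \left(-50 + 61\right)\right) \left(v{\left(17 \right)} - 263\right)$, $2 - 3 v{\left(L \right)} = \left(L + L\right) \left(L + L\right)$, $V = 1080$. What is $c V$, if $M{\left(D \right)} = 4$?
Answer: $-10492200$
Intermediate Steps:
$v{\left(L \right)} = \frac{2}{3} - \frac{4 L^{2}}{3}$ ($v{\left(L \right)} = \frac{2}{3} - \frac{\left(L + L\right) \left(L + L\right)}{3} = \frac{2}{3} - \frac{2 L 2 L}{3} = \frac{2}{3} - \frac{4 L^{2}}{3}$)
$c = -9715$ ($c = \left(4 + \left(-50 + 61\right)\right) \left(\left(\frac{2}{3} - \frac{4 \cdot 17^{2}}{3}\right) - 263\right) = \left(4 + 11\right) \left(\left(\frac{2}{3} - \frac{1156}{3}\right) - 263\right) = 15 \left(\left(\frac{2}{3} - \frac{1156}{3}\right) - 263\right) = 15 \left(- \frac{1154}{3} - 263\right) = 15 \left(- \frac{1943}{3}\right) = -9715$)
$c V = \left(-9715\right) 1080 = -10492200$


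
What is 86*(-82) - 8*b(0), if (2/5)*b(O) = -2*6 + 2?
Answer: -6852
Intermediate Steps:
b(O) = -25 (b(O) = 5*(-2*6 + 2)/2 = 5*(-12 + 2)/2 = (5/2)*(-10) = -25)
86*(-82) - 8*b(0) = 86*(-82) - 8*(-25) = -7052 + 200 = -6852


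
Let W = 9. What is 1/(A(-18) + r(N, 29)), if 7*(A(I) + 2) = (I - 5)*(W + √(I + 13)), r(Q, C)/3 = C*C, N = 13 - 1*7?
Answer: 24416/60831249 + 161*I*√5/304156245 ≈ 0.00040137 + 1.1836e-6*I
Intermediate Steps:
N = 6 (N = 13 - 7 = 6)
r(Q, C) = 3*C² (r(Q, C) = 3*(C*C) = 3*C²)
A(I) = -2 + (-5 + I)*(9 + √(13 + I))/7 (A(I) = -2 + ((I - 5)*(9 + √(I + 13)))/7 = -2 + ((-5 + I)*(9 + √(13 + I)))/7 = -2 + (-5 + I)*(9 + √(13 + I))/7)
1/(A(-18) + r(N, 29)) = 1/((-59/7 - 5*√(13 - 18)/7 + (9/7)*(-18) + (⅐)*(-18)*√(13 - 18)) + 3*29²) = 1/((-59/7 - 5*I*√5/7 - 162/7 + (⅐)*(-18)*√(-5)) + 3*841) = 1/((-59/7 - 5*I*√5/7 - 162/7 + (⅐)*(-18)*(I*√5)) + 2523) = 1/((-59/7 - 5*I*√5/7 - 162/7 - 18*I*√5/7) + 2523) = 1/((-221/7 - 23*I*√5/7) + 2523) = 1/(17440/7 - 23*I*√5/7)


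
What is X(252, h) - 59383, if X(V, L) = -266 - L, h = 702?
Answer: -60351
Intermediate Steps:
X(252, h) - 59383 = (-266 - 1*702) - 59383 = (-266 - 702) - 59383 = -968 - 59383 = -60351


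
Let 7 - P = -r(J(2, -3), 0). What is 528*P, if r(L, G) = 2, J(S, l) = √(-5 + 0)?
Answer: 4752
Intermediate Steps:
J(S, l) = I*√5 (J(S, l) = √(-5) = I*√5)
P = 9 (P = 7 - (-1)*2 = 7 - 1*(-2) = 7 + 2 = 9)
528*P = 528*9 = 4752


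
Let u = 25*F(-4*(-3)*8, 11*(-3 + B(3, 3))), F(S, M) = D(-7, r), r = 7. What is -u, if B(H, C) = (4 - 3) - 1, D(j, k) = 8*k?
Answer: -1400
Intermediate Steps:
B(H, C) = 0 (B(H, C) = 1 - 1 = 0)
F(S, M) = 56 (F(S, M) = 8*7 = 56)
u = 1400 (u = 25*56 = 1400)
-u = -1*1400 = -1400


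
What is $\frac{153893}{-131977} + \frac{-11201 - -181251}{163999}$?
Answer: $- \frac{2795609257}{21644096023} \approx -0.12916$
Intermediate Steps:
$\frac{153893}{-131977} + \frac{-11201 - -181251}{163999} = 153893 \left(- \frac{1}{131977}\right) + \left(-11201 + 181251\right) \frac{1}{163999} = - \frac{153893}{131977} + 170050 \cdot \frac{1}{163999} = - \frac{153893}{131977} + \frac{170050}{163999} = - \frac{2795609257}{21644096023}$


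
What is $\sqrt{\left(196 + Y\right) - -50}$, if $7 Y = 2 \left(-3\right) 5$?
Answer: $\frac{6 \sqrt{329}}{7} \approx 15.547$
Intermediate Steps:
$Y = - \frac{30}{7}$ ($Y = \frac{2 \left(-3\right) 5}{7} = \frac{\left(-6\right) 5}{7} = \frac{1}{7} \left(-30\right) = - \frac{30}{7} \approx -4.2857$)
$\sqrt{\left(196 + Y\right) - -50} = \sqrt{\left(196 - \frac{30}{7}\right) - -50} = \sqrt{\frac{1342}{7} + 50} = \sqrt{\frac{1692}{7}} = \frac{6 \sqrt{329}}{7}$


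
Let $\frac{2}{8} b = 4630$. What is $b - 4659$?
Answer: $13861$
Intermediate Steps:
$b = 18520$ ($b = 4 \cdot 4630 = 18520$)
$b - 4659 = 18520 - 4659 = 13861$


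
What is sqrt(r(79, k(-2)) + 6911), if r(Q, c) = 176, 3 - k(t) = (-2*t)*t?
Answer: sqrt(7087) ≈ 84.184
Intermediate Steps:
k(t) = 3 + 2*t**2 (k(t) = 3 - (-2*t)*t = 3 - (-2)*t**2 = 3 + 2*t**2)
sqrt(r(79, k(-2)) + 6911) = sqrt(176 + 6911) = sqrt(7087)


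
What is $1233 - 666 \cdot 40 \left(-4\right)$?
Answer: $107793$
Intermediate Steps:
$1233 - 666 \cdot 40 \left(-4\right) = 1233 - -106560 = 1233 + 106560 = 107793$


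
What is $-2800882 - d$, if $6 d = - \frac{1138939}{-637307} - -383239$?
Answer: $- \frac{1825728710826}{637307} \approx -2.8648 \cdot 10^{6}$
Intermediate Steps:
$d = \frac{40707006052}{637307}$ ($d = \frac{- \frac{1138939}{-637307} - -383239}{6} = \frac{\left(-1138939\right) \left(- \frac{1}{637307}\right) + 383239}{6} = \frac{\frac{1138939}{637307} + 383239}{6} = \frac{1}{6} \cdot \frac{244242036312}{637307} = \frac{40707006052}{637307} \approx 63873.0$)
$-2800882 - d = -2800882 - \frac{40707006052}{637307} = - \frac{1825728710826}{637307}$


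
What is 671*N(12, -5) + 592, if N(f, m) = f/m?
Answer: -5092/5 ≈ -1018.4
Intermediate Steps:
671*N(12, -5) + 592 = 671*(12/(-5)) + 592 = 671*(12*(-1/5)) + 592 = 671*(-12/5) + 592 = -8052/5 + 592 = -5092/5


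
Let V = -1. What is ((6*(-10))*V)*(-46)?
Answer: -2760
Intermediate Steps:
((6*(-10))*V)*(-46) = ((6*(-10))*(-1))*(-46) = -60*(-1)*(-46) = 60*(-46) = -2760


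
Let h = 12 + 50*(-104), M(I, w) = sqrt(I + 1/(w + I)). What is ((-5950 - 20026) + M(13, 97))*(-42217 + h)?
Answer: 1231392280 - 28443*sqrt(17490)/22 ≈ 1.2312e+9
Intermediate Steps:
M(I, w) = sqrt(I + 1/(I + w))
h = -5188 (h = 12 - 5200 = -5188)
((-5950 - 20026) + M(13, 97))*(-42217 + h) = ((-5950 - 20026) + sqrt((1 + 13*(13 + 97))/(13 + 97)))*(-42217 - 5188) = (-25976 + sqrt((1 + 13*110)/110))*(-47405) = (-25976 + sqrt((1 + 1430)/110))*(-47405) = (-25976 + sqrt((1/110)*1431))*(-47405) = (-25976 + sqrt(1431/110))*(-47405) = (-25976 + 3*sqrt(17490)/110)*(-47405) = 1231392280 - 28443*sqrt(17490)/22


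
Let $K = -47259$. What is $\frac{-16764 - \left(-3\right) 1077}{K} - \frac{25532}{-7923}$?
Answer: $\frac{145982083}{41603673} \approx 3.5089$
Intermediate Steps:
$\frac{-16764 - \left(-3\right) 1077}{K} - \frac{25532}{-7923} = \frac{-16764 - \left(-3\right) 1077}{-47259} - \frac{25532}{-7923} = \left(-16764 - -3231\right) \left(- \frac{1}{47259}\right) - - \frac{25532}{7923} = \left(-16764 + 3231\right) \left(- \frac{1}{47259}\right) + \frac{25532}{7923} = \left(-13533\right) \left(- \frac{1}{47259}\right) + \frac{25532}{7923} = \frac{4511}{15753} + \frac{25532}{7923} = \frac{145982083}{41603673}$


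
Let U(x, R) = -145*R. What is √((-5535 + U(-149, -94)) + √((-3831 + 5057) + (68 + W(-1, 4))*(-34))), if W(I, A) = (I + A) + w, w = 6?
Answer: √(8095 + 4*I*√87) ≈ 89.972 + 0.2073*I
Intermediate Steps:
W(I, A) = 6 + A + I (W(I, A) = (I + A) + 6 = (A + I) + 6 = 6 + A + I)
√((-5535 + U(-149, -94)) + √((-3831 + 5057) + (68 + W(-1, 4))*(-34))) = √((-5535 - 145*(-94)) + √((-3831 + 5057) + (68 + (6 + 4 - 1))*(-34))) = √((-5535 + 13630) + √(1226 + (68 + 9)*(-34))) = √(8095 + √(1226 + 77*(-34))) = √(8095 + √(1226 - 2618)) = √(8095 + √(-1392)) = √(8095 + 4*I*√87)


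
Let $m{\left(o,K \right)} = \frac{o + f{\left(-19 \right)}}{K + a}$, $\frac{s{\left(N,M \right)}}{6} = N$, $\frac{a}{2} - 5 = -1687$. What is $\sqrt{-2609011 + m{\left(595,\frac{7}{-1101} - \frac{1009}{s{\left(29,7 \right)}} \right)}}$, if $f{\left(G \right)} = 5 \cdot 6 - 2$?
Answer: $\frac{i \sqrt{120813693136512474272065}}{215189021} \approx 1615.2 i$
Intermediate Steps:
$a = -3364$ ($a = 10 + 2 \left(-1687\right) = 10 - 3374 = -3364$)
$s{\left(N,M \right)} = 6 N$
$f{\left(G \right)} = 28$ ($f{\left(G \right)} = 30 - 2 = 28$)
$m{\left(o,K \right)} = \frac{28 + o}{-3364 + K}$ ($m{\left(o,K \right)} = \frac{o + 28}{K - 3364} = \frac{28 + o}{-3364 + K}$)
$\sqrt{-2609011 + m{\left(595,\frac{7}{-1101} - \frac{1009}{s{\left(29,7 \right)}} \right)}} = \sqrt{-2609011 + \frac{28 + 595}{-3364 + \left(\frac{7}{-1101} - \frac{1009}{6 \cdot 29}\right)}} = \sqrt{-2609011 + \frac{1}{-3364 + \left(7 \left(- \frac{1}{1101}\right) - \frac{1009}{174}\right)} 623} = \sqrt{-2609011 + \frac{1}{-3364 - \frac{370709}{63858}} \cdot 623} = \sqrt{-2609011 + \frac{1}{- \frac{215189021}{63858}} \cdot 623} = \sqrt{-2609011 - \frac{39783534}{215189021}} = \sqrt{- \frac{561430562651765}{215189021}} = \frac{i \sqrt{120813693136512474272065}}{215189021}$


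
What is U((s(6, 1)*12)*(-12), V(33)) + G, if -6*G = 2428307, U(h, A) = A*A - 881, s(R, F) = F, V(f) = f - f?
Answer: -2433593/6 ≈ -4.0560e+5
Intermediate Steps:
V(f) = 0
U(h, A) = -881 + A**2 (U(h, A) = A**2 - 881 = -881 + A**2)
G = -2428307/6 (G = -1/6*2428307 = -2428307/6 ≈ -4.0472e+5)
U((s(6, 1)*12)*(-12), V(33)) + G = (-881 + 0**2) - 2428307/6 = (-881 + 0) - 2428307/6 = -881 - 2428307/6 = -2433593/6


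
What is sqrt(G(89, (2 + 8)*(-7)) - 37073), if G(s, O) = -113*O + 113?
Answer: 5*I*sqrt(1162) ≈ 170.44*I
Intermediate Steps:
G(s, O) = 113 - 113*O
sqrt(G(89, (2 + 8)*(-7)) - 37073) = sqrt((113 - 113*(2 + 8)*(-7)) - 37073) = sqrt((113 - 1130*(-7)) - 37073) = sqrt((113 - 113*(-70)) - 37073) = sqrt((113 + 7910) - 37073) = sqrt(8023 - 37073) = sqrt(-29050) = 5*I*sqrt(1162)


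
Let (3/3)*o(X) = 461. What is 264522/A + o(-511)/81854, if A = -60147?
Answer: -7208152007/1641090846 ≈ -4.3923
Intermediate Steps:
o(X) = 461
264522/A + o(-511)/81854 = 264522/(-60147) + 461/81854 = 264522*(-1/60147) + 461*(1/81854) = -88174/20049 + 461/81854 = -7208152007/1641090846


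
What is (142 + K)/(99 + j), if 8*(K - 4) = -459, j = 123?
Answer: 709/1776 ≈ 0.39921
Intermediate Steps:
K = -427/8 (K = 4 + (⅛)*(-459) = 4 - 459/8 = -427/8 ≈ -53.375)
(142 + K)/(99 + j) = (142 - 427/8)/(99 + 123) = (709/8)/222 = (709/8)*(1/222) = 709/1776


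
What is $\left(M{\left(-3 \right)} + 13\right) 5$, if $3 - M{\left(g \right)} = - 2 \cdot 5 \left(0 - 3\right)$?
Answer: $-70$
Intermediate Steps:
$M{\left(g \right)} = -27$ ($M{\left(g \right)} = 3 - - 2 \cdot 5 \left(0 - 3\right) = 3 - - 2 \cdot 5 \left(-3\right) = 3 - \left(-2\right) \left(-15\right) = 3 - 30 = -27$)
$\left(M{\left(-3 \right)} + 13\right) 5 = \left(-27 + 13\right) 5 = \left(-14\right) 5 = -70$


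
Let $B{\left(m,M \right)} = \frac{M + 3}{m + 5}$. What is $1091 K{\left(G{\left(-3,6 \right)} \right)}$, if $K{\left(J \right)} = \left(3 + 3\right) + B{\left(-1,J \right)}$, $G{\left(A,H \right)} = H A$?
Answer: $\frac{9819}{4} \approx 2454.8$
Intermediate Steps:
$G{\left(A,H \right)} = A H$
$B{\left(m,M \right)} = \frac{3 + M}{5 + m}$
$K{\left(J \right)} = \frac{27}{4} + \frac{J}{4}$ ($K{\left(J \right)} = \left(3 + 3\right) + \frac{3 + J}{5 - 1} = 6 + \frac{3 + J}{4} = 6 + \left(\frac{3}{4} + \frac{J}{4}\right) = \frac{27}{4} + \frac{J}{4}$)
$1091 K{\left(G{\left(-3,6 \right)} \right)} = 1091 \left(\frac{27}{4} + \frac{\left(-3\right) 6}{4}\right) = 1091 \left(\frac{27}{4} + \frac{1}{4} \left(-18\right)\right) = 1091 \left(\frac{27}{4} - \frac{9}{2}\right) = 1091 \cdot \frac{9}{4} = \frac{9819}{4}$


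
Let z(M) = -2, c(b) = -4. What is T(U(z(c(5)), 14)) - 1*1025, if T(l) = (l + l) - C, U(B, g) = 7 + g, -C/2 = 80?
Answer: -823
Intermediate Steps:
C = -160 (C = -2*80 = -160)
T(l) = 160 + 2*l (T(l) = (l + l) - 1*(-160) = 2*l + 160 = 160 + 2*l)
T(U(z(c(5)), 14)) - 1*1025 = (160 + 2*(7 + 14)) - 1*1025 = (160 + 2*21) - 1025 = (160 + 42) - 1025 = 202 - 1025 = -823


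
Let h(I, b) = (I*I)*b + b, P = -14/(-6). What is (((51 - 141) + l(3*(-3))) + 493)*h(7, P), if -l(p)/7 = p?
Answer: 163100/3 ≈ 54367.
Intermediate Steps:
l(p) = -7*p
P = 7/3 (P = -14*(-⅙) = 7/3 ≈ 2.3333)
h(I, b) = b + b*I² (h(I, b) = I²*b + b = b*I² + b = b + b*I²)
(((51 - 141) + l(3*(-3))) + 493)*h(7, P) = (((51 - 141) - 21*(-3)) + 493)*(7*(1 + 7²)/3) = ((-90 - 7*(-9)) + 493)*(7*(1 + 49)/3) = ((-90 + 63) + 493)*((7/3)*50) = (-27 + 493)*(350/3) = 466*(350/3) = 163100/3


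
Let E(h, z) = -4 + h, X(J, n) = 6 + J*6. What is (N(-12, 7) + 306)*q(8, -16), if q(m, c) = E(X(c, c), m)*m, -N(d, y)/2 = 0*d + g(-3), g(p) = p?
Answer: -234624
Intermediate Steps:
N(d, y) = 6 (N(d, y) = -2*(0*d - 3) = -2*(0 - 3) = -2*(-3) = 6)
X(J, n) = 6 + 6*J
q(m, c) = m*(2 + 6*c) (q(m, c) = (-4 + (6 + 6*c))*m = (2 + 6*c)*m = m*(2 + 6*c))
(N(-12, 7) + 306)*q(8, -16) = (6 + 306)*(2*8*(1 + 3*(-16))) = 312*(2*8*(1 - 48)) = 312*(2*8*(-47)) = 312*(-752) = -234624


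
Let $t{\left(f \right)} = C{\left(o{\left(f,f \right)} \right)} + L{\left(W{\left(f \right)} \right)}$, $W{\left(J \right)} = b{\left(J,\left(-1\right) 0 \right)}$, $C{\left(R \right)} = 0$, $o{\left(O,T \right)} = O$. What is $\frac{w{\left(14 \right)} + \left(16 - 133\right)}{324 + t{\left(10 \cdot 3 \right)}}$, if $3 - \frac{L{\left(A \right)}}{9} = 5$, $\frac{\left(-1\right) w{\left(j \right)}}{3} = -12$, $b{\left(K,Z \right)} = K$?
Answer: $- \frac{9}{34} \approx -0.26471$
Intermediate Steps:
$w{\left(j \right)} = 36$ ($w{\left(j \right)} = \left(-3\right) \left(-12\right) = 36$)
$W{\left(J \right)} = J$
$L{\left(A \right)} = -18$ ($L{\left(A \right)} = 27 - 45 = -18$)
$t{\left(f \right)} = -18$ ($t{\left(f \right)} = 0 - 18 = -18$)
$\frac{w{\left(14 \right)} + \left(16 - 133\right)}{324 + t{\left(10 \cdot 3 \right)}} = \frac{36 + \left(16 - 133\right)}{324 - 18} = \frac{36 + \left(16 - 133\right)}{306} = \left(36 - 117\right) \frac{1}{306} = \left(-81\right) \frac{1}{306} = - \frac{9}{34}$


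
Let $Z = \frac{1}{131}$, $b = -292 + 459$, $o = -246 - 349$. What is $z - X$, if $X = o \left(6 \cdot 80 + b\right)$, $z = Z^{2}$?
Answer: $\frac{6606384366}{17161} \approx 3.8497 \cdot 10^{5}$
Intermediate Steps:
$o = -595$
$b = 167$
$Z = \frac{1}{131} \approx 0.0076336$
$z = \frac{1}{17161}$ ($z = \left(\frac{1}{131}\right)^{2} = \frac{1}{17161} \approx 5.8272 \cdot 10^{-5}$)
$X = -384965$ ($X = - 595 \left(6 \cdot 80 + 167\right) = - 595 \left(480 + 167\right) = \left(-595\right) 647 = -384965$)
$z - X = \frac{1}{17161} - -384965 = \frac{1}{17161} + 384965 = \frac{6606384366}{17161}$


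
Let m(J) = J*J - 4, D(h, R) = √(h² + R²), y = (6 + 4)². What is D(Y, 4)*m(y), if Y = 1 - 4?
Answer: 49980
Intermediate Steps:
Y = -3
y = 100 (y = 10² = 100)
D(h, R) = √(R² + h²)
m(J) = -4 + J² (m(J) = J² - 4 = -4 + J²)
D(Y, 4)*m(y) = √(4² + (-3)²)*(-4 + 100²) = √(16 + 9)*(-4 + 10000) = √25*9996 = 5*9996 = 49980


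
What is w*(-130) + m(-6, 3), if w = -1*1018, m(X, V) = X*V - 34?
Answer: 132288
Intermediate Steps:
m(X, V) = -34 + V*X (m(X, V) = V*X - 34 = -34 + V*X)
w = -1018
w*(-130) + m(-6, 3) = -1018*(-130) + (-34 + 3*(-6)) = 132340 + (-34 - 18) = 132340 - 52 = 132288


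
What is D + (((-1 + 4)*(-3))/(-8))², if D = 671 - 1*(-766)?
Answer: 92049/64 ≈ 1438.3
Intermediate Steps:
D = 1437 (D = 671 + 766 = 1437)
D + (((-1 + 4)*(-3))/(-8))² = 1437 + (((-1 + 4)*(-3))/(-8))² = 1437 + ((3*(-3))*(-⅛))² = 1437 + (-9*(-⅛))² = 1437 + (9/8)² = 1437 + 81/64 = 92049/64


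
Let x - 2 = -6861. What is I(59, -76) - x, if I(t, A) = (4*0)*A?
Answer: 6859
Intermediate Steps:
x = -6859 (x = 2 - 6861 = -6859)
I(t, A) = 0 (I(t, A) = 0*A = 0)
I(59, -76) - x = 0 - 1*(-6859) = 0 + 6859 = 6859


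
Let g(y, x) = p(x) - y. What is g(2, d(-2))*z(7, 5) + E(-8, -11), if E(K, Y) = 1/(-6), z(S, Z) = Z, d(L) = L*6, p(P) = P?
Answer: -421/6 ≈ -70.167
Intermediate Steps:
d(L) = 6*L
g(y, x) = x - y
E(K, Y) = -⅙
g(2, d(-2))*z(7, 5) + E(-8, -11) = (6*(-2) - 1*2)*5 - ⅙ = (-12 - 2)*5 - ⅙ = -14*5 - ⅙ = -70 - ⅙ = -421/6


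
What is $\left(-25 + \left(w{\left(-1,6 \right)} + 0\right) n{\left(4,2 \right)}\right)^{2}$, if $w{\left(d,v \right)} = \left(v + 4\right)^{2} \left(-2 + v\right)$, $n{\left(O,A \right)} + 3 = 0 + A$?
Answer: $180625$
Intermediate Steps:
$n{\left(O,A \right)} = -3 + A$ ($n{\left(O,A \right)} = -3 + \left(0 + A\right) = -3 + A$)
$w{\left(d,v \right)} = \left(4 + v\right)^{2} \left(-2 + v\right)$
$\left(-25 + \left(w{\left(-1,6 \right)} + 0\right) n{\left(4,2 \right)}\right)^{2} = \left(-25 + \left(\left(4 + 6\right)^{2} \left(-2 + 6\right) + 0\right) \left(-3 + 2\right)\right)^{2} = \left(-25 + \left(10^{2} \cdot 4 + 0\right) \left(-1\right)\right)^{2} = \left(-25 + \left(100 \cdot 4 + 0\right) \left(-1\right)\right)^{2} = \left(-25 + \left(400 + 0\right) \left(-1\right)\right)^{2} = \left(-25 + 400 \left(-1\right)\right)^{2} = \left(-25 - 400\right)^{2} = \left(-425\right)^{2} = 180625$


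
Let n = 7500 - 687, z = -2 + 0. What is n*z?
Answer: -13626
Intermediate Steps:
z = -2
n = 6813
n*z = 6813*(-2) = -13626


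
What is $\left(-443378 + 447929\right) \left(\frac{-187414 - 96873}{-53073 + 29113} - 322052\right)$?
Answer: $- \frac{35115887511783}{23960} \approx -1.4656 \cdot 10^{9}$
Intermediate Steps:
$\left(-443378 + 447929\right) \left(\frac{-187414 - 96873}{-53073 + 29113} - 322052\right) = 4551 \left(- \frac{284287}{-23960} - 322052\right) = 4551 \left(\left(-284287\right) \left(- \frac{1}{23960}\right) - 322052\right) = 4551 \left(\frac{284287}{23960} - 322052\right) = 4551 \left(- \frac{7716081633}{23960}\right) = - \frac{35115887511783}{23960}$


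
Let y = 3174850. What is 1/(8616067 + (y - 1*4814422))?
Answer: 1/6976495 ≈ 1.4334e-7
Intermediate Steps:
1/(8616067 + (y - 1*4814422)) = 1/(8616067 + (3174850 - 1*4814422)) = 1/(8616067 + (3174850 - 4814422)) = 1/(8616067 - 1639572) = 1/6976495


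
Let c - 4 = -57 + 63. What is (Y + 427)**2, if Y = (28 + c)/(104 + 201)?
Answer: 16971054529/93025 ≈ 1.8244e+5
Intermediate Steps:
c = 10 (c = 4 + (-57 + 63) = 4 + 6 = 10)
Y = 38/305 (Y = (28 + 10)/(104 + 201) = 38/305 ≈ 0.12459)
(Y + 427)**2 = (38/305 + 427)**2 = (130273/305)**2 = 16971054529/93025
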